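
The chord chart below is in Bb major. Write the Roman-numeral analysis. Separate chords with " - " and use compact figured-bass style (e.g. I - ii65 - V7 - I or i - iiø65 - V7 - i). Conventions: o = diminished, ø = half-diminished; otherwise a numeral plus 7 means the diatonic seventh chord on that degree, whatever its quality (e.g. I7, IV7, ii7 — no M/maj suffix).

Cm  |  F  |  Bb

ii - V - I

Cm: root C is the supertonic; minor triad there is ii.
F: root F is the dominant; major triad there is V.
Bb has root Bb, degree 1 in Bb major, so I.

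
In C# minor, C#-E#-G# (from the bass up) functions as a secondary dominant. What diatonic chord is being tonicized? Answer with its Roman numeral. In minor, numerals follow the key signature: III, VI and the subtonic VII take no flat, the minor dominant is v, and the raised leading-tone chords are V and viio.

iv

The chord is a major triad on C#.
A dominant resolves down a perfect fifth: C# → F#. In C# minor, F# is scale degree 4, i.e. iv.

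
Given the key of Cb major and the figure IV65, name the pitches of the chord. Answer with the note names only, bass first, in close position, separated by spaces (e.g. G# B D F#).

The numeral's case and figure indicate a major seventh chord. In Cb major its root, the fourth degree, is Fb.
That chord is spelled Fb-Ab-Cb-Eb.
The figured bass 65 indicates first inversion, placing the third (Ab) in the bass: Ab-Cb-Eb-Fb.

Ab Cb Eb Fb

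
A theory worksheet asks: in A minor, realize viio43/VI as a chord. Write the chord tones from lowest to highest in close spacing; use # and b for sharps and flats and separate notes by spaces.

Bb Db E G

The slash marks an applied leading-tone chord: viio of VI. In A minor, VI is F, so the leading tone to it is E, a half step below.
Building a fully diminished seventh chord on E gives E-G-Bb-Db.
The figured bass 43 indicates second inversion, placing the fifth (Bb) in the bass: Bb-Db-E-G.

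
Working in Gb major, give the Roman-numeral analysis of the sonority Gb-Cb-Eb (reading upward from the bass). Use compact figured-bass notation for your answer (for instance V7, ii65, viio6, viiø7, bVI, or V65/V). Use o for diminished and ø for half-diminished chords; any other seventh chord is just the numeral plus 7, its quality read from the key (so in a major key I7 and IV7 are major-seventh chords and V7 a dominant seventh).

The pitches Cb-Eb-Gb form a major triad rooted on Cb.
Cb is scale degree 4 in Gb major, and a major triad on that degree is written IV.
With Gb in the bass the chord is in second inversion, so the figured bass is 64.

IV64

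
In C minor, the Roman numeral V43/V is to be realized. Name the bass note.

The applied chord V43/V is rooted on D: D-F#-A-C.
The figure 43 means second inversion — the fifth is in the bass.

A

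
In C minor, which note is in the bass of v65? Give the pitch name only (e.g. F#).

v in C minor has root G; the chord is G-Bb-D-F.
The figure 65 means first inversion — the third is in the bass.

Bb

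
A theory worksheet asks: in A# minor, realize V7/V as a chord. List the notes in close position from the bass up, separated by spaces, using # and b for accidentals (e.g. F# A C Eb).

B# D## F## A#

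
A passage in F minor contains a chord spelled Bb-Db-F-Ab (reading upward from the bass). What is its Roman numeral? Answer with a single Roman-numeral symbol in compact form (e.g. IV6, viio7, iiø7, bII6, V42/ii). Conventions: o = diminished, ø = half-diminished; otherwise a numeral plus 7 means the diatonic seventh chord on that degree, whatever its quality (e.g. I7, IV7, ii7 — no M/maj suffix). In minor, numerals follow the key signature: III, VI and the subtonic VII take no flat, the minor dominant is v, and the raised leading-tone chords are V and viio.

iv7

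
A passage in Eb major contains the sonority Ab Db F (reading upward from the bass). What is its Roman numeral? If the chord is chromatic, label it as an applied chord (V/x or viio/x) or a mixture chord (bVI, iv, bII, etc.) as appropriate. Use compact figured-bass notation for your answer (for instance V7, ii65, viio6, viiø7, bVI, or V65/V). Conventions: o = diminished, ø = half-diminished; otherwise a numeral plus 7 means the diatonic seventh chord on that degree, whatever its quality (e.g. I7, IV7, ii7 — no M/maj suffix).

The pitches Db-F-Ab form a major triad rooted on Db.
Db is the lowered seventh degree of Eb major (diatonic 7 would be D). This is a major triad on the lowered seventh degree (the subtonic), borrowed from the parallel minor.
With Ab in the bass the chord is in second inversion, so the figured bass is 64.

bVII64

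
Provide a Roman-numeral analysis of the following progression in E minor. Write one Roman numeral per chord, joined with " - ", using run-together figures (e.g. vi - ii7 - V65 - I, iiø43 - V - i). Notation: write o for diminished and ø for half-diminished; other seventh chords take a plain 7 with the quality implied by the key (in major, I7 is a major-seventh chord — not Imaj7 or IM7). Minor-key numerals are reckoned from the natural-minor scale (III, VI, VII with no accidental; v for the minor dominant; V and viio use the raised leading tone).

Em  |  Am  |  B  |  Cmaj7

Em: minor triad on E = scale degree 1 → i.
Am has root A, degree 4 in E minor, so iv.
B: major triad on B = scale degree 5 → V.
Cmaj7: major seventh chord on C = scale degree 6 → VI7.

i - iv - V - VI7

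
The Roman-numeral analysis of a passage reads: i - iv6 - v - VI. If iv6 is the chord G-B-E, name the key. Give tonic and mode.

B minor

The anchor chord is a minor triad on E, labeled iv6.
iv6 on E implies E is the subdominant; that puts the tonic at B, and the lowercase numeral fits minor mode.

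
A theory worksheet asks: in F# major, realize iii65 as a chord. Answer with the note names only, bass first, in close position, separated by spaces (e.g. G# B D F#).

C# E# G# A#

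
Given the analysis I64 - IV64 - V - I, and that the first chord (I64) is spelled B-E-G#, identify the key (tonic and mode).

E major

The anchor chord is a major triad on E, labeled I64.
If E is scale degree 1 and the mode makes that degree carry a major triad, the tonic is E and the mode is major.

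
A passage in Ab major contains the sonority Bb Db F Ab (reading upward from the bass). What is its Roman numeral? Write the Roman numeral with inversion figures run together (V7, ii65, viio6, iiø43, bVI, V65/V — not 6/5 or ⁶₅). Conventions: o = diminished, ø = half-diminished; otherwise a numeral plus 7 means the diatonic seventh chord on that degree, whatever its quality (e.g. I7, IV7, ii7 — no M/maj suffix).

ii7

The pitches Bb-Db-F-Ab form a minor seventh chord rooted on Bb.
In Ab major, Bb is the supertonic; the diatonic minor seventh chord there is ii7.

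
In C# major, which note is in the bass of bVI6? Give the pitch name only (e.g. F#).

bVI in C# major has root A; the chord is A-C#-E.
The figure 6 means first inversion — the third is in the bass.

C#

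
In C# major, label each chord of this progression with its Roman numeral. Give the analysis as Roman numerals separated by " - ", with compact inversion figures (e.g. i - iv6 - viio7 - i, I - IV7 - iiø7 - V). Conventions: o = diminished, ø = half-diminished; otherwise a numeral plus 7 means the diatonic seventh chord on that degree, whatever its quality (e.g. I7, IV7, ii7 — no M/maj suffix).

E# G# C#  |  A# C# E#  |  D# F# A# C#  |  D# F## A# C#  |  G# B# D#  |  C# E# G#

I6 - vi - ii7 - V7/V - V - I

E#-G#-C#: major triad on C# = scale degree 1 → I6.
A#-C#-E# has root A#, degree 6 in C# major, so vi.
D#-F#-A#-C# has root D#, degree 2 in C# major, so ii7.
D#-F##-A#-C#: a dominant seventh chord on D#, the applied dominant of V → V7/V.
G#-B#-D#: root G# is the dominant; major triad there is V.
C#-E#-G#: major triad on C# = scale degree 1 → I.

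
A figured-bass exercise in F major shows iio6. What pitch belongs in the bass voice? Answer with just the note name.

Bb

iio in F major has root G; the chord is G-Bb-Db.
The figure 6 means first inversion — the third is in the bass.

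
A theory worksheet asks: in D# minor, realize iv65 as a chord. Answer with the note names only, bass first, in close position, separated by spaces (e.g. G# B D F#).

B D# F# G#

In D# minor, the fourth degree is G#, and the diatonic chord built there is a minor seventh chord.
Stacking thirds from G# gives G#-B-D#-F#.
The figured bass 65 indicates first inversion, placing the third (B) in the bass: B-D#-F#-G#.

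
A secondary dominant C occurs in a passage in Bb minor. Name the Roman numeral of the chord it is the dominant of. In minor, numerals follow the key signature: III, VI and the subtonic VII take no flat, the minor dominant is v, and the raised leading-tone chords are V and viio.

V

The chord is a major triad on C.
A dominant resolves down a perfect fifth: C → F. In Bb minor, F is scale degree 5, i.e. V.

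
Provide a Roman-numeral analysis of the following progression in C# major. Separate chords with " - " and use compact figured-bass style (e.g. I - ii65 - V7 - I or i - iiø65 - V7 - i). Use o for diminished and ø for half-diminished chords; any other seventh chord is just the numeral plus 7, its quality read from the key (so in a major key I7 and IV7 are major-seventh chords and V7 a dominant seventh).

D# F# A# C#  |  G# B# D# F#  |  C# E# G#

D#-F#-A#-C#: minor seventh chord on D# = scale degree 2 → ii7.
G#-B#-D#-F#: dominant seventh chord on G# = scale degree 5 → V7.
C#-E#-G#: root C# is the tonic; major triad there is I.

ii7 - V7 - I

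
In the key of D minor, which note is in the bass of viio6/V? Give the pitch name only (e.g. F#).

The applied chord viio6/V is rooted on G#: G#-B-D.
The figure 6 means first inversion — the third is in the bass.

B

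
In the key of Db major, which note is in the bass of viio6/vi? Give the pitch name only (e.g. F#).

The applied chord viio6/vi is rooted on A: A-C-Eb.
The figure 6 means first inversion — the third is in the bass.

C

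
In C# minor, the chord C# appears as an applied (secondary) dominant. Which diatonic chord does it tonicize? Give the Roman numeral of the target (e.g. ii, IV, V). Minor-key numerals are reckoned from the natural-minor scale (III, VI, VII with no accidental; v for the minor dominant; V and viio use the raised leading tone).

iv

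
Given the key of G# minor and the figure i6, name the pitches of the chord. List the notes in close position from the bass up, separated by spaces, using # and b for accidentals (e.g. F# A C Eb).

B D# G#

The numeral's case and figure indicate a minor triad. In G# minor its root, the first degree, is G#.
Stacking thirds from G# gives G#-B-D#.
With the 6 figure the chord is in first inversion; from the bass B upward in close position it reads B-D#-G#.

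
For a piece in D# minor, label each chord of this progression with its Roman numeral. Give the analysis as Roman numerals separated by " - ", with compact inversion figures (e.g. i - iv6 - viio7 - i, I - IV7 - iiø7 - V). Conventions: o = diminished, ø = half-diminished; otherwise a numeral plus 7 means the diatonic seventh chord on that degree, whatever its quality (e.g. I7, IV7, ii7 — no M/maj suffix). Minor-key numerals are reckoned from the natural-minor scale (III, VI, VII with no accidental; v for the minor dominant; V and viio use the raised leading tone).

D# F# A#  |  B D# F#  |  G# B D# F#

i - VI - iv7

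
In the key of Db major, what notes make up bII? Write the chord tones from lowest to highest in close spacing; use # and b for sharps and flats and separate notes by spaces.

Scale degree 2 in Db major is Eb; lowering it a half step gives Ebb. bII is the Neapolitan chord — a major triad on the lowered second degree.
So the chord is Ebb-Gb-Bbb, a major triad.

Ebb Gb Bbb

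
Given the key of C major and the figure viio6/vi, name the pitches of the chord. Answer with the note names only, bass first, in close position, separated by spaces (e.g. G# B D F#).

B D G#

The slash marks an applied leading-tone chord: viio of vi. In C major, vi is A, so the leading tone to it is G#, a half step below.
Building a diminished triad on G# gives G#-B-D.
The figured bass 6 indicates first inversion, placing the third (B) in the bass: B-D-G#.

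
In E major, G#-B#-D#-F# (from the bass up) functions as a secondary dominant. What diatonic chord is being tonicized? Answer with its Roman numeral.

vi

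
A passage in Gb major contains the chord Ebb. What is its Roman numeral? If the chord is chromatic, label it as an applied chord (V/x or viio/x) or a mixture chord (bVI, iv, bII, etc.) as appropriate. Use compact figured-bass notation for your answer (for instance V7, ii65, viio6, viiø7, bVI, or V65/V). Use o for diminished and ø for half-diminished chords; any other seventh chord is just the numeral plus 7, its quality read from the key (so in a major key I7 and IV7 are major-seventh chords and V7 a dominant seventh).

The pitches Ebb-Gb-Bbb form a major triad rooted on Ebb.
Ebb is the lowered sixth degree of Gb major (diatonic 6 would be Eb). This is a major triad on the lowered sixth degree, borrowed from the parallel minor.

bVI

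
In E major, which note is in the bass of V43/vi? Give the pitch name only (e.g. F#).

The applied chord V43/vi is rooted on G#: G#-B#-D#-F#.
The figure 43 means second inversion — the fifth is in the bass.

D#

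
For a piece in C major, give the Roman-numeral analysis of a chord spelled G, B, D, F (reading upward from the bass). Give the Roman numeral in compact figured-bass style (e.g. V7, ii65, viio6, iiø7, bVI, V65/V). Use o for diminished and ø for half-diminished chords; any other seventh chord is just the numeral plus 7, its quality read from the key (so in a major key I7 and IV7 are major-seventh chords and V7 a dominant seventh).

V7

The pitches G-B-D-F form a dominant seventh chord rooted on G.
G is scale degree 5 in C major, and a dominant seventh chord on that degree is written V7.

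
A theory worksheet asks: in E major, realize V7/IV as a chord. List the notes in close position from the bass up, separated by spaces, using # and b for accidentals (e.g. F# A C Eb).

E G# B D

V7/IV is a secondary dominant — the dominant seventh of IV. IV in E major is A, so the applied chord's root is E, a perfect fifth above.
Building a dominant seventh chord on E gives E-G#-B-D.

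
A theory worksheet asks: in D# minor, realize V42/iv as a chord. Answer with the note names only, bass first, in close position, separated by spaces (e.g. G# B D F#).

V42/iv is a secondary dominant — the dominant seventh of iv. iv in D# minor is G#, so the applied chord's root is D#, a perfect fifth above.
Building a dominant seventh chord on D# gives D#-F##-A#-C#.
With the 42 figure the chord is in third inversion; from the bass C# upward in close position it reads C#-D#-F##-A#.

C# D# F## A#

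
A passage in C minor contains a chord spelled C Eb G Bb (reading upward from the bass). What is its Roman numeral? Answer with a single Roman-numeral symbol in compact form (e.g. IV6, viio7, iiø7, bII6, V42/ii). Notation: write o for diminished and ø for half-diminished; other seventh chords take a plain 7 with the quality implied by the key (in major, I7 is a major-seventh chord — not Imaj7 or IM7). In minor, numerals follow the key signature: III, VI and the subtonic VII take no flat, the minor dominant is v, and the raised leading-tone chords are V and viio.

i7

The pitches C-Eb-G-Bb form a minor seventh chord rooted on C.
C is scale degree 1 in C minor, and a minor seventh chord on that degree is written i7.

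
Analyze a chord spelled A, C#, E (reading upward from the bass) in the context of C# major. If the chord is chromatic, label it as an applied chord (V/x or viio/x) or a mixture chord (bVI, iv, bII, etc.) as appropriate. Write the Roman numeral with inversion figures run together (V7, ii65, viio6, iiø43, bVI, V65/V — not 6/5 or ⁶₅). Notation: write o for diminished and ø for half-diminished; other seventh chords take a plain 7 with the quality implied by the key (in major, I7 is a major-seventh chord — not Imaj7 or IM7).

bVI

Stacked in thirds the chord is A-C#-E: a major triad on A.
A is the lowered sixth degree of C# major (diatonic 6 would be A#). This is a major triad on the lowered sixth degree, borrowed from the parallel minor.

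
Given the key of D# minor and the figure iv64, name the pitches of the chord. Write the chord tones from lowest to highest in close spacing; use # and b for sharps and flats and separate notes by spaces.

D# G# B

In D# minor, scale degree 4 is G#, and the diatonic chord built there is a minor triad.
That chord is spelled G#-B-D#.
With the 64 figure the chord is in second inversion; from the bass D# upward in close position it reads D#-G#-B.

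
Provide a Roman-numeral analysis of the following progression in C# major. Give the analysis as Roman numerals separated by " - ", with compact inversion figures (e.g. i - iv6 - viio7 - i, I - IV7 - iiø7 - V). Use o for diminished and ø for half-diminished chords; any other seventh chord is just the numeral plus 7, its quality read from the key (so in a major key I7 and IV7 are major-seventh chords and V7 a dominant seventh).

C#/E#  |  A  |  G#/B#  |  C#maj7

I6 - bVI - V6 - I7

C#/E#: root C# is the tonic; major triad there is I6.
A: A with this quality isn't in the key; it's bVI, borrowed from the parallel minor.
G#/B# has root G#, degree 5 in C# major, so V6.
C#maj7 has root C#, degree 1 in C# major, so I7.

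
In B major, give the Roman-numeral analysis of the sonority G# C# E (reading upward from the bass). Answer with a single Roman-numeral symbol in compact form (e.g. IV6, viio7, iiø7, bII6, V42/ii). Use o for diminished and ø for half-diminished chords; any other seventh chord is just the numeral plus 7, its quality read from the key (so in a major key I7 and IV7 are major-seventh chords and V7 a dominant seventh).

Stacked in thirds the chord is C#-E-G#: a minor triad on C#.
C# is scale degree 2 in B major, and a minor triad on that degree is written ii.
With G# in the bass the chord is in second inversion, so the figured bass is 64.

ii64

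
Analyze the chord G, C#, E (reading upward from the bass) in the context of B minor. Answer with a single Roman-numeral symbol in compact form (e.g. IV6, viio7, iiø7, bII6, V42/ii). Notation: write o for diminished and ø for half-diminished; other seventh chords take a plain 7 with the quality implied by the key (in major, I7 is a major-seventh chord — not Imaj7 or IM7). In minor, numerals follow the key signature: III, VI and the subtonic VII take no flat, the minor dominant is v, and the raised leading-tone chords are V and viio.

iio64

Stacked in thirds the chord is C#-E-G: a diminished triad on C#.
C# is scale degree 2 in B minor, and a diminished triad on that degree is written iio.
With G in the bass the chord is in second inversion, so the figured bass is 64.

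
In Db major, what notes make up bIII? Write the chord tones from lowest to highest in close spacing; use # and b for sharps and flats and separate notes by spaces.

Scale degree 3 in Db major is F; lowering it a half step gives Fb. bIII is a major triad on the lowered third degree, borrowed from the parallel minor.
So the chord is Fb-Ab-Cb, a major triad.

Fb Ab Cb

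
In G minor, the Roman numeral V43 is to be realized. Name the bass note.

V in G minor has root D; the chord is D-F#-A-C.
The figure 43 means second inversion — the fifth is in the bass.

A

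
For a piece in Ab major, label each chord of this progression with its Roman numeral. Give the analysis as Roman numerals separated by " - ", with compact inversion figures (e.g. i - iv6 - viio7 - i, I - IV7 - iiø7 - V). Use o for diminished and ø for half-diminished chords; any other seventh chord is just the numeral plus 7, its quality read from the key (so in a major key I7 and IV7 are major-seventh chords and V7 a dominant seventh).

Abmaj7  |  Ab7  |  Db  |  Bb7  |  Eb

I7 - V7/IV - IV - V7/V - V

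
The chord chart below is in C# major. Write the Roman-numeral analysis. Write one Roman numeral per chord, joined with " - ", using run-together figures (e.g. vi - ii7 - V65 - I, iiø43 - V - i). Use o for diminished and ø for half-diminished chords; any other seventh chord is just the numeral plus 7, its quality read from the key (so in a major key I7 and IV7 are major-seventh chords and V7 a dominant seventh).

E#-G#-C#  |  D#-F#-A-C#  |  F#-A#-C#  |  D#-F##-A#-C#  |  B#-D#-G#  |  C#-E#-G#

I6 - iiø7 - IV - V7/V - V6 - I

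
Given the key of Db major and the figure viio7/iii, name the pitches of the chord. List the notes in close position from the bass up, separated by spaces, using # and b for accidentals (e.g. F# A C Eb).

The slash marks an applied leading-tone chord: viio of iii. In Db major, iii is F, so the leading tone to it is E, a half step below.
Building a fully diminished seventh chord on E gives E-G-Bb-Db.

E G Bb Db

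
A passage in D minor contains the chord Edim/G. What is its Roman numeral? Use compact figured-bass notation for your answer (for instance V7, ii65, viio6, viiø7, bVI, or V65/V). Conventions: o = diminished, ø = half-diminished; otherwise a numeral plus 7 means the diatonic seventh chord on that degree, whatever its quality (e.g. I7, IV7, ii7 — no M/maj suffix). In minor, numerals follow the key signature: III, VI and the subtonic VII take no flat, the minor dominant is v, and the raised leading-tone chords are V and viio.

Stacked in thirds the chord is E-G-Bb: a diminished triad on E.
E is scale degree 2 in D minor, and a diminished triad on that degree is written iio.
With G in the bass the chord is in first inversion, so the figured bass is 6.

iio6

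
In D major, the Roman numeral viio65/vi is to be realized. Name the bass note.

C#

The applied chord viio65/vi is rooted on A#: A#-C#-E-G.
The figure 65 means first inversion — the third is in the bass.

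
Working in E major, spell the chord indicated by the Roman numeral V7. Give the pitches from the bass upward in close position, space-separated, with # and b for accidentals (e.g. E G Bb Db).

B D# F# A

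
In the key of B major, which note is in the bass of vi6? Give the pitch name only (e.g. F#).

B

vi in B major has root G#; the chord is G#-B-D#.
The figure 6 means first inversion — the third is in the bass.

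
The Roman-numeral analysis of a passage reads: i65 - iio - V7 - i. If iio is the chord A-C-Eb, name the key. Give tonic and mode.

The chord Adim is a diminished triad rooted on A; its label is iio.
Counting down one scale step from A places the tonic on G; a diminished triad on degree 2 is diatonic only in minor.

G minor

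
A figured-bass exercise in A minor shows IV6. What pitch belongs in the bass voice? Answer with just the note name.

F#

IV in A minor has root D; the chord is D-F#-A.
The figure 6 means first inversion — the third is in the bass.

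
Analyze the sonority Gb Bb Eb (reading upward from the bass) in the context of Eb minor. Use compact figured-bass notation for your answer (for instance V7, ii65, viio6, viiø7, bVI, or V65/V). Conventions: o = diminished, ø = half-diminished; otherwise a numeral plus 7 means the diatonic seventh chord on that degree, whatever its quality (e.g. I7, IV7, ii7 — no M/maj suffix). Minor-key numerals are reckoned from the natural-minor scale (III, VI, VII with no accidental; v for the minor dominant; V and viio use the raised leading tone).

The pitches Eb-Gb-Bb form a minor triad rooted on Eb.
In Eb minor, Eb is the tonic; the diatonic minor triad there is i.
With Gb in the bass the chord is in first inversion, so the figured bass is 6.

i6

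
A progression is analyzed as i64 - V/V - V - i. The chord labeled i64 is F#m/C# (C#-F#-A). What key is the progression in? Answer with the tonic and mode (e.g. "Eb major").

F# minor

i64 is given as C#-F#-A — a minor triad with root F#.
If F# is scale degree 1 and the mode makes that degree carry a minor triad, the tonic is F# and the mode is minor.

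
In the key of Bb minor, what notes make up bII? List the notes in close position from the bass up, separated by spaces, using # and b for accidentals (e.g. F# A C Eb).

Scale degree 2 in Bb minor is C; lowering it a half step gives Cb. bII is the Neapolitan chord — a major triad on the lowered second degree.
So the chord is Cb-Eb-Gb, a major triad.

Cb Eb Gb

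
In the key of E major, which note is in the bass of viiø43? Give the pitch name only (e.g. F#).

viiø in E major has root D#; the chord is D#-F#-A-C#.
The figure 43 means second inversion — the fifth is in the bass.

A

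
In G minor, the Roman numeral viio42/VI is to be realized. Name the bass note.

Cb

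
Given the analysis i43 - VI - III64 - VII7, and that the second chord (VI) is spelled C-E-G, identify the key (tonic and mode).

The chord C is a major triad rooted on C; its label is VI.
VI on C implies C is the submediant; that puts the tonic at E, and the uppercase numeral fits minor mode.

E minor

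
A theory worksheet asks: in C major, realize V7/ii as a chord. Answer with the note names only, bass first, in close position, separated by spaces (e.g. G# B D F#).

A C# E G

V7/ii is a secondary dominant — the dominant seventh of ii. ii in C major is D, so the applied chord's root is A, a perfect fifth above.
Building a dominant seventh chord on A gives A-C#-E-G.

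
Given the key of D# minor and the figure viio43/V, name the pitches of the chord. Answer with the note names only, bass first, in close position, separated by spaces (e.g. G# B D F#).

D# F# G## B#

The slash marks an applied leading-tone chord: viio of V. In D# minor, V is A#, so the leading tone to it is G##, a half step below.
Building a fully diminished seventh chord on G## gives G##-B#-D#-F#.
The figured bass 43 indicates second inversion, placing the fifth (D#) in the bass: D#-F#-G##-B#.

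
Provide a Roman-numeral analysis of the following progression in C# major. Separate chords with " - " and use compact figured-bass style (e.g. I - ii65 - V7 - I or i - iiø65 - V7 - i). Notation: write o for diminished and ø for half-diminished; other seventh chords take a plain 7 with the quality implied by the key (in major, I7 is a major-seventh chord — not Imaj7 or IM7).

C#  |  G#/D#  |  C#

C# has root C#, degree 1 in C# major, so I.
G#/D#: major triad on G# = scale degree 5 → V64.
C# has root C#, degree 1 in C# major, so I.

I - V64 - I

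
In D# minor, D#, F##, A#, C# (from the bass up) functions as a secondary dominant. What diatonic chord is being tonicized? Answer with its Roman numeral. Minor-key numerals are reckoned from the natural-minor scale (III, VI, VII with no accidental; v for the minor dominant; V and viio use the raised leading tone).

The chord is a dominant seventh chord on D#.
A dominant resolves down a perfect fifth: D# → G#. In D# minor, G# is scale degree 4, i.e. iv.

iv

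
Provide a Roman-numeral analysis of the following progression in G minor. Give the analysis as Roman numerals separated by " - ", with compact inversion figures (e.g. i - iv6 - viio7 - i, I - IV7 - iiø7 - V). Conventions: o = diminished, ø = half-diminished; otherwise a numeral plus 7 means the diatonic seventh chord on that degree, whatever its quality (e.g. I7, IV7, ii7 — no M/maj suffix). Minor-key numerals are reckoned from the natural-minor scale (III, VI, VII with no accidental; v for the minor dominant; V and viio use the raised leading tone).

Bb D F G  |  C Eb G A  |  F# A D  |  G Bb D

i65 - iiø65 - V6 - i

Bb-D-F-G has root G, degree 1 in G minor, so i65.
C-Eb-G-A has root A, degree 2 in G minor, so iiø65.
F#-A-D has root D, degree 5 in G minor, so V6.
G-Bb-D has root G, degree 1 in G minor, so i.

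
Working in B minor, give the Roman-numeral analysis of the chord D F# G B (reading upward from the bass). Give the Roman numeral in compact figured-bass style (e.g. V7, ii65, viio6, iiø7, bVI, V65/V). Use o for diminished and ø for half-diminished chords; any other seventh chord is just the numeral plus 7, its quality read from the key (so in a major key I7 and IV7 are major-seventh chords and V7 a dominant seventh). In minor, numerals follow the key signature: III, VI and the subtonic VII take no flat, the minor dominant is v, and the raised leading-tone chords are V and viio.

Stacked in thirds the chord is G-B-D-F#: a major seventh chord on G.
In B minor, G is the submediant; the diatonic major seventh chord there is VI7.
With D in the bass the chord is in second inversion, so the figured bass is 43.

VI43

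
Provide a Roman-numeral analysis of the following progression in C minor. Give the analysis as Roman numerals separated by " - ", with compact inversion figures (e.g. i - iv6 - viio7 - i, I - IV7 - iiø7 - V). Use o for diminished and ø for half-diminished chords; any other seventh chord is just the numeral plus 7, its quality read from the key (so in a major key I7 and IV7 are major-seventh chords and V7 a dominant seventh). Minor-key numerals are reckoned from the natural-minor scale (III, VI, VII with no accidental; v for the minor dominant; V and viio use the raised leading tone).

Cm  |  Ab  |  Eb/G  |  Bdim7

Cm has root C, degree 1 in C minor, so i.
Ab: major triad on Ab = scale degree 6 → VI.
Eb/G has root Eb, degree 3 in C minor, so III6.
Bdim7 has root B, degree 7 in C minor, so viio7.

i - VI - III6 - viio7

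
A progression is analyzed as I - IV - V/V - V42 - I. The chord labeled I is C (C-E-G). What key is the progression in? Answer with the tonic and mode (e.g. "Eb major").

C major

The chord C is a major triad rooted on C; its label is I.
If C is scale degree 1 and the mode makes that degree carry a major triad, the tonic is C and the mode is major.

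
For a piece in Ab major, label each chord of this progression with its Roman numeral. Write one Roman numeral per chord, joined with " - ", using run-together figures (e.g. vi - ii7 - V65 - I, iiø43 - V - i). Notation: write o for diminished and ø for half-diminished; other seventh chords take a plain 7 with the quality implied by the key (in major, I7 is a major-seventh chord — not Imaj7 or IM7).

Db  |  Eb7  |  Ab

IV - V7 - I

Db has root Db, degree 4 in Ab major, so IV.
Eb7: dominant seventh chord on Eb = scale degree 5 → V7.
Ab: root Ab is the tonic; major triad there is I.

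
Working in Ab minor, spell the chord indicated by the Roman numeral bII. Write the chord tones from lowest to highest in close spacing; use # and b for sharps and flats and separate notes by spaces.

Bbb Db Fb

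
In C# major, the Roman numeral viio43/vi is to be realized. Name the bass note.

D#

The applied chord viio43/vi is rooted on G##: G##-B#-D#-F#.
The figure 43 means second inversion — the fifth is in the bass.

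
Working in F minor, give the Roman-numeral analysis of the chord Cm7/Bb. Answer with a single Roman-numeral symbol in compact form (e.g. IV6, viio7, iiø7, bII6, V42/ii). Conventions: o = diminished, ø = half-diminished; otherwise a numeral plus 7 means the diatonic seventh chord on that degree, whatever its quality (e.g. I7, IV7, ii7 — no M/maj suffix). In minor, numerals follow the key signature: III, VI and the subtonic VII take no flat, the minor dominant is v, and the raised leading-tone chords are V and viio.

v42

The pitches C-Eb-G-Bb form a minor seventh chord rooted on C.
C is scale degree 5 in F minor, and a minor seventh chord on that degree is written v7.
With Bb in the bass the chord is in third inversion, so the figured bass is 42.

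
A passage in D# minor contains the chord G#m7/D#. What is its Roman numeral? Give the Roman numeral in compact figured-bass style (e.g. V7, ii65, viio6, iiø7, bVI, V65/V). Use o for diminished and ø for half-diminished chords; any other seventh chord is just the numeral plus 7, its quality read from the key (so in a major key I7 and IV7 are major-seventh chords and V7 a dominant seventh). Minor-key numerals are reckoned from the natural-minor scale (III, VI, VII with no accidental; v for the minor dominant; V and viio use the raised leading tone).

iv43

Stacked in thirds the chord is G#-B-D#-F#: a minor seventh chord on G#.
G# is scale degree 4 in D# minor, and a minor seventh chord on that degree is written iv7.
With D# in the bass the chord is in second inversion, so the figured bass is 43.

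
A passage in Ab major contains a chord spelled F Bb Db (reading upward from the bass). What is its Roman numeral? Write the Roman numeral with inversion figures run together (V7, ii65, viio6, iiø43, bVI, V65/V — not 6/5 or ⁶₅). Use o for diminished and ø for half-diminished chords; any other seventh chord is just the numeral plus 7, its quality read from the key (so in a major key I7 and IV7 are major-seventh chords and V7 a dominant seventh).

ii64

Stacked in thirds the chord is Bb-Db-F: a minor triad on Bb.
In Ab major, Bb is the supertonic; the diatonic minor triad there is ii.
With F in the bass the chord is in second inversion, so the figured bass is 64.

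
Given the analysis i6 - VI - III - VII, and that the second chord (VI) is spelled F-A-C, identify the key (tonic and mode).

A minor

The anchor chord is a major triad on F, labeled VI.
Counting down 5 scale steps from F places the tonic on A; a major triad on degree 6 is diatonic only in minor.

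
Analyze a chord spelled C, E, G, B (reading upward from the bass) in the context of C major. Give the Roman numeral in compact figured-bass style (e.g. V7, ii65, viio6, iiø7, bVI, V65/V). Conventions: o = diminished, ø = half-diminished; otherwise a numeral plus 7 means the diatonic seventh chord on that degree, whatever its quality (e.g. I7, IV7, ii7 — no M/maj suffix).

I7

The pitches C-E-G-B form a major seventh chord rooted on C.
C is scale degree 1 in C major, and a major seventh chord on that degree is written I7.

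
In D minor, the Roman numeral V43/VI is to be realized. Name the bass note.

C

The applied chord V43/VI is rooted on F: F-A-C-Eb.
The figure 43 means second inversion — the fifth is in the bass.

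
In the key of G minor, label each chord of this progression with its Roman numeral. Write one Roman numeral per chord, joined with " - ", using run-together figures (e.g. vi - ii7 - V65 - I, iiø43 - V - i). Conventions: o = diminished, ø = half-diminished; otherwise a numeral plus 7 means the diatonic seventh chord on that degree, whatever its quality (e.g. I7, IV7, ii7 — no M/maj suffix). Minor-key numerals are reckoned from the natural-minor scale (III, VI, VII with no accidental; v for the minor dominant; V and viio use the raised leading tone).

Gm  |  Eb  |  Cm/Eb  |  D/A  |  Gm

Gm: root G is the tonic; minor triad there is i.
Eb: major triad on Eb = scale degree 6 → VI.
Cm/Eb has root C, degree 4 in G minor, so iv6.
D/A: major triad on D = scale degree 5 → V64.
Gm: minor triad on G = scale degree 1 → i.

i - VI - iv6 - V64 - i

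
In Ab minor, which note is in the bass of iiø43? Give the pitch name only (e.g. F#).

Fb

iiø in Ab minor has root Bb; the chord is Bb-Db-Fb-Ab.
The figure 43 means second inversion — the fifth is in the bass.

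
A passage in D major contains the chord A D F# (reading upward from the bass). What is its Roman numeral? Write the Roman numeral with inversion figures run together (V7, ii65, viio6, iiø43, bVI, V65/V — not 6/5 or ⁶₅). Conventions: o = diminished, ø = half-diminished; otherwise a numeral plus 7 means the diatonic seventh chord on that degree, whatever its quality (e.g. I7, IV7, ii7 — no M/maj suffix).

I64

The pitches D-F#-A form a major triad rooted on D.
In D major, D is the tonic; the diatonic major triad there is I.
With A in the bass the chord is in second inversion, so the figured bass is 64.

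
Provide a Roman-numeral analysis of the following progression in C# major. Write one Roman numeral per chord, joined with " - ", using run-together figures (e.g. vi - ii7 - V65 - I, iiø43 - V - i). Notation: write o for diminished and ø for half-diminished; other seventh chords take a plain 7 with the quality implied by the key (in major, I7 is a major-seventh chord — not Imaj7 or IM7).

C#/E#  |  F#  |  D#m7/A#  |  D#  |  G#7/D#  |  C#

C#/E#: major triad on C# = scale degree 1 → I6.
F#: major triad on F# = scale degree 4 → IV.
D#m7/A#: minor seventh chord on D# = scale degree 2 → ii43.
D# is the secondary dominant of V (major triad on D#): V/V.
G#7/D#: root G# is the dominant; dominant seventh chord there is V43.
C# has root C#, degree 1 in C# major, so I.

I6 - IV - ii43 - V/V - V43 - I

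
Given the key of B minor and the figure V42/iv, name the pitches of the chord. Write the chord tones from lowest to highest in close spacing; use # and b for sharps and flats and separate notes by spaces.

V42/iv is a secondary dominant — the dominant seventh of iv. iv in B minor is E, so the applied chord's root is B, a perfect fifth above.
Building a dominant seventh chord on B gives B-D#-F#-A.
The figured bass 42 indicates third inversion, placing the seventh (A) in the bass: A-B-D#-F#.

A B D# F#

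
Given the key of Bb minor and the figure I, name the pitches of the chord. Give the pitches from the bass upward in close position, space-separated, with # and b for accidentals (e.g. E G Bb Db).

Bb D F

Scale degree 1 in Bb minor is Bb; here the chord built on it is altered to a major triad. I is the major tonic (Picardy third), borrowed from the parallel major.
So the chord is Bb-D-F.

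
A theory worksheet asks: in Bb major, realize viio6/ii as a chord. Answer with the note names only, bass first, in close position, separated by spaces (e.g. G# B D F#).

D F B

viio6/ii is a secondary leading-tone chord. The target ii is C in Bb major; the applied chord is rooted a semitone below, on B.
Building a diminished triad on B gives B-D-F.
With the 6 figure the chord is in first inversion; from the bass D upward in close position it reads D-F-B.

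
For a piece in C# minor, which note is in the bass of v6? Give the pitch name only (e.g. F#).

v in C# minor has root G#; the chord is G#-B-D#.
The figure 6 means first inversion — the third is in the bass.

B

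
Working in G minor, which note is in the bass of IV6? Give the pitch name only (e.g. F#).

IV in G minor has root C; the chord is C-E-G.
The figure 6 means first inversion — the third is in the bass.

E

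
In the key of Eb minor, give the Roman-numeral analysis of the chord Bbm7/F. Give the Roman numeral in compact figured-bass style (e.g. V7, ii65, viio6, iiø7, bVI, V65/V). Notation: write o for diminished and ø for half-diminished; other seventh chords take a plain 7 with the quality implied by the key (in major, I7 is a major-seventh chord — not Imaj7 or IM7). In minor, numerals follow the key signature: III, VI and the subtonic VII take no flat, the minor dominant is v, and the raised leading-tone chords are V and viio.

v43

Stacked in thirds the chord is Bb-Db-F-Ab: a minor seventh chord on Bb.
Bb is scale degree 5 in Eb minor, and a minor seventh chord on that degree is written v7.
With F in the bass the chord is in second inversion, so the figured bass is 43.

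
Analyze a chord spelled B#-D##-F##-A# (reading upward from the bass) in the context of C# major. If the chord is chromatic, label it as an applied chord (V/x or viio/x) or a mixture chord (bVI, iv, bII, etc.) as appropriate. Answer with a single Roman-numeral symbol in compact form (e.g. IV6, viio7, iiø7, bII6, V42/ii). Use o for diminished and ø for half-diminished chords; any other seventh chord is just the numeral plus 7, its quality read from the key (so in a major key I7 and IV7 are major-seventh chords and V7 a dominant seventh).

V7/iii

The pitches B#-D##-F##-A# form a dominant seventh chord rooted on B#.
B# is not a diatonic chord root with this quality in C# major, but it lies a perfect fifth above E# (iii), so the chord functions as an applied dominant of iii.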